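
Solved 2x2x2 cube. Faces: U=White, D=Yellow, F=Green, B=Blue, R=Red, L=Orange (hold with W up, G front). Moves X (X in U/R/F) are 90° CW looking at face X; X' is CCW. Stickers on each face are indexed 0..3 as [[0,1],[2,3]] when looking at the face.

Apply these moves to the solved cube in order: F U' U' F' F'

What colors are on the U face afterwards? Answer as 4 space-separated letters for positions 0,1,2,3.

After move 1 (F): F=GGGG U=WWOO R=WRWR D=RRYY L=OYOY
After move 2 (U'): U=WOWO F=OYGG R=GGWR B=WRBB L=BBOY
After move 3 (U'): U=OOWW F=BBGG R=OYWR B=GGBB L=WROY
After move 4 (F'): F=BGBG U=OOOW R=RYRR D=RYYY L=WWOW
After move 5 (F'): F=GGBB U=OORR R=YYRR D=WWYY L=WWOO
Query: U face = OORR

Answer: O O R R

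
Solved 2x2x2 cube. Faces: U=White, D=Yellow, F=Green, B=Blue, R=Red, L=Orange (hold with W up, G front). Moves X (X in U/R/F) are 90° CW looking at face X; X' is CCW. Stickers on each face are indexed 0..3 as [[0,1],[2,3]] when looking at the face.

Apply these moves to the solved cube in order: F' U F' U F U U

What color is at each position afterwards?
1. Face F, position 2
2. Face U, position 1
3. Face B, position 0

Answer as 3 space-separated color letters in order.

After move 1 (F'): F=GGGG U=WWRR R=YRYR D=OOYY L=OWOW
After move 2 (U): U=RWRW F=YRGG R=BBYR B=OWBB L=GGOW
After move 3 (F'): F=RGYG U=RWBY R=OBOR D=GWYY L=GWOR
After move 4 (U): U=BRYW F=OBYG R=OWOR B=GWBB L=RGOR
After move 5 (F): F=YOGB U=BRRG R=YWWR D=OOYY L=RGOW
After move 6 (U): U=RBGR F=YWGB R=GWWR B=RGBB L=YOOW
After move 7 (U): U=GRRB F=GWGB R=RGWR B=YOBB L=YWOW
Query 1: F[2] = G
Query 2: U[1] = R
Query 3: B[0] = Y

Answer: G R Y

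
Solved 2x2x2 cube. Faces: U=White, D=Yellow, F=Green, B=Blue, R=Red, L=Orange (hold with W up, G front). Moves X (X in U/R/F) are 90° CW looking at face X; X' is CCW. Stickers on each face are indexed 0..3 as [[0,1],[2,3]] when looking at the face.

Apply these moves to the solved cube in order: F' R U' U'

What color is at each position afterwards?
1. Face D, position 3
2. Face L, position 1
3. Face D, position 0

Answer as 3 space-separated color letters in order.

Answer: B Y O

Derivation:
After move 1 (F'): F=GGGG U=WWRR R=YRYR D=OOYY L=OWOW
After move 2 (R): R=YYRR U=WGRG F=GOGY D=OBYB B=RBWB
After move 3 (U'): U=GGWR F=OWGY R=GORR B=YYWB L=RBOW
After move 4 (U'): U=GRGW F=RBGY R=OWRR B=GOWB L=YYOW
Query 1: D[3] = B
Query 2: L[1] = Y
Query 3: D[0] = O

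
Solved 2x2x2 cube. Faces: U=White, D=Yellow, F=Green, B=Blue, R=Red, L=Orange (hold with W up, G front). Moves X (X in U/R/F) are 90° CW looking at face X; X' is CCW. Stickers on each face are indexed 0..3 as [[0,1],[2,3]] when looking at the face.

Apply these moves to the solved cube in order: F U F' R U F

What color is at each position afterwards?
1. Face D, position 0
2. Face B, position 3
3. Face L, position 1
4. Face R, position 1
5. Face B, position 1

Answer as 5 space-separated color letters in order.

After move 1 (F): F=GGGG U=WWOO R=WRWR D=RRYY L=OYOY
After move 2 (U): U=OWOW F=WRGG R=BBWR B=OYBB L=GGOY
After move 3 (F'): F=RGWG U=OWBW R=RBRR D=GYYY L=GWOO
After move 4 (R): R=RRRB U=OGBG F=RYWY D=GBYO B=WYWB
After move 5 (U): U=BOGG F=RRWY R=WYRB B=GWWB L=RYOO
After move 6 (F): F=WRYR U=BOOY R=GYGB D=RWYO L=RGOB
Query 1: D[0] = R
Query 2: B[3] = B
Query 3: L[1] = G
Query 4: R[1] = Y
Query 5: B[1] = W

Answer: R B G Y W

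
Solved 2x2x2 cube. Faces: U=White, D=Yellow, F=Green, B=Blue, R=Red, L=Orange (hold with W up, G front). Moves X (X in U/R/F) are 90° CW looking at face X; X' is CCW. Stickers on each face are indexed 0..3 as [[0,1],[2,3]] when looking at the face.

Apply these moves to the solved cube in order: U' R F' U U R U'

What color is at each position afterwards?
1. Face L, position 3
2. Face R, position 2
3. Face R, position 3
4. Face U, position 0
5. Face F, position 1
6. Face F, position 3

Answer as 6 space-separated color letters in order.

Answer: W G G R G R

Derivation:
After move 1 (U'): U=WWWW F=OOGG R=GGRR B=RRBB L=BBOO
After move 2 (R): R=RGRG U=WOWG F=OYGY D=YBYR B=WRWB
After move 3 (F'): F=YYOG U=WORR R=BGYG D=BOYR L=BGOW
After move 4 (U): U=RWRO F=BGOG R=WRYG B=BGWB L=YYOW
After move 5 (U): U=RROW F=WROG R=BGYG B=YYWB L=BGOW
After move 6 (R): R=YBGG U=RROG F=WOOR D=BWYY B=WYRB
After move 7 (U'): U=RGRO F=BGOR R=WOGG B=YBRB L=WYOW
Query 1: L[3] = W
Query 2: R[2] = G
Query 3: R[3] = G
Query 4: U[0] = R
Query 5: F[1] = G
Query 6: F[3] = R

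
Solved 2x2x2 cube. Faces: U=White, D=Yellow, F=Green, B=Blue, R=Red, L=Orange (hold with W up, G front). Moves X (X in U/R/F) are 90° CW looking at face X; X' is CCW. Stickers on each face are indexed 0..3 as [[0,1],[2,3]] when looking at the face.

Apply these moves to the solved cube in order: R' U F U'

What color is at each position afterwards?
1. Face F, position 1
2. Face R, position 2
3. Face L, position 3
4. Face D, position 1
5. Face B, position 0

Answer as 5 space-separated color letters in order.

Answer: Y B G Y B

Derivation:
After move 1 (R'): R=RRRR U=WBWB F=GWGW D=YGYG B=YBYB
After move 2 (U): U=WWBB F=RRGW R=YBRR B=OOYB L=GWOO
After move 3 (F): F=GRWR U=WWOW R=BBBR D=RYYG L=GYOG
After move 4 (U'): U=WWWO F=GYWR R=GRBR B=BBYB L=OOOG
Query 1: F[1] = Y
Query 2: R[2] = B
Query 3: L[3] = G
Query 4: D[1] = Y
Query 5: B[0] = B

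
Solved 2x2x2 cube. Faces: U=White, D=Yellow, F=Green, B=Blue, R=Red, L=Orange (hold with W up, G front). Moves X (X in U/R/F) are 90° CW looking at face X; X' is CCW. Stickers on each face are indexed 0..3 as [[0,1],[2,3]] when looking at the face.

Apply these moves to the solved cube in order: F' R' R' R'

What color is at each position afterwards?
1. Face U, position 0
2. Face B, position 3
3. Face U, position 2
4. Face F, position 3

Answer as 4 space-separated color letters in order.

Answer: W B R Y

Derivation:
After move 1 (F'): F=GGGG U=WWRR R=YRYR D=OOYY L=OWOW
After move 2 (R'): R=RRYY U=WBRB F=GWGR D=OGYG B=YBOB
After move 3 (R'): R=RYRY U=WORY F=GBGB D=OWYR B=GBGB
After move 4 (R'): R=YYRR U=WGRG F=GOGY D=OBYB B=RBWB
Query 1: U[0] = W
Query 2: B[3] = B
Query 3: U[2] = R
Query 4: F[3] = Y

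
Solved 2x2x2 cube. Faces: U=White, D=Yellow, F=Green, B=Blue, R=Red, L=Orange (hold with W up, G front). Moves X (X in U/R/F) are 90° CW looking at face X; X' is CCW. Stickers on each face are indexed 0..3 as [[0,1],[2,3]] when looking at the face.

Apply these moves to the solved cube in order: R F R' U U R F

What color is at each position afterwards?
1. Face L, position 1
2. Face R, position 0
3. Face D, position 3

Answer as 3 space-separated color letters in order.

After move 1 (R): R=RRRR U=WGWG F=GYGY D=YBYB B=WBWB
After move 2 (F): F=GGYY U=WGOO R=WRGR D=RRYB L=OYOB
After move 3 (R'): R=RRWG U=WWOW F=GGYO D=RGYY B=BBRB
After move 4 (U): U=OWWW F=RRYO R=BBWG B=OYRB L=GGOB
After move 5 (U): U=WOWW F=BBYO R=OYWG B=GGRB L=RROB
After move 6 (R): R=WOGY U=WBWO F=BGYY D=RRYG B=WGOB
After move 7 (F): F=YBYG U=WBBR R=WOOY D=GWYG L=RROR
Query 1: L[1] = R
Query 2: R[0] = W
Query 3: D[3] = G

Answer: R W G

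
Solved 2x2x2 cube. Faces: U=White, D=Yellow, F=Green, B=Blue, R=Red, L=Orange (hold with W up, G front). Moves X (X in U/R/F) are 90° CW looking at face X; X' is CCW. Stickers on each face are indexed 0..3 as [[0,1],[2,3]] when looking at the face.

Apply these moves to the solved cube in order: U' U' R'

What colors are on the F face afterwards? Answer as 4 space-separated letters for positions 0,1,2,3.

Answer: B W G W

Derivation:
After move 1 (U'): U=WWWW F=OOGG R=GGRR B=RRBB L=BBOO
After move 2 (U'): U=WWWW F=BBGG R=OORR B=GGBB L=RROO
After move 3 (R'): R=OROR U=WBWG F=BWGW D=YBYG B=YGYB
Query: F face = BWGW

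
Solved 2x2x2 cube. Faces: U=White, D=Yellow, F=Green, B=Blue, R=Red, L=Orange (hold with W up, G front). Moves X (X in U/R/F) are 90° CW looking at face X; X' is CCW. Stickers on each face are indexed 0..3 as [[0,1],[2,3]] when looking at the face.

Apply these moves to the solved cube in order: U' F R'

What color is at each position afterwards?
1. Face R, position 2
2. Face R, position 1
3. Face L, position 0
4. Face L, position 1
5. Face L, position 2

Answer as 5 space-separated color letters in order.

After move 1 (U'): U=WWWW F=OOGG R=GGRR B=RRBB L=BBOO
After move 2 (F): F=GOGO U=WWOB R=WGWR D=RGYY L=BYOY
After move 3 (R'): R=GRWW U=WBOR F=GWGB D=ROYO B=YRGB
Query 1: R[2] = W
Query 2: R[1] = R
Query 3: L[0] = B
Query 4: L[1] = Y
Query 5: L[2] = O

Answer: W R B Y O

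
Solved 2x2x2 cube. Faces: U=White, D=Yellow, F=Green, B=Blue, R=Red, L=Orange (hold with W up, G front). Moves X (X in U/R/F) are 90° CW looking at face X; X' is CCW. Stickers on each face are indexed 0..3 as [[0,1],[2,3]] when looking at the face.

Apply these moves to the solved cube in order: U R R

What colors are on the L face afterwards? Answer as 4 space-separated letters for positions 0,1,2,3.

After move 1 (U): U=WWWW F=RRGG R=BBRR B=OOBB L=GGOO
After move 2 (R): R=RBRB U=WRWG F=RYGY D=YBYO B=WOWB
After move 3 (R): R=RRBB U=WYWY F=RBGO D=YWYW B=GORB
Query: L face = GGOO

Answer: G G O O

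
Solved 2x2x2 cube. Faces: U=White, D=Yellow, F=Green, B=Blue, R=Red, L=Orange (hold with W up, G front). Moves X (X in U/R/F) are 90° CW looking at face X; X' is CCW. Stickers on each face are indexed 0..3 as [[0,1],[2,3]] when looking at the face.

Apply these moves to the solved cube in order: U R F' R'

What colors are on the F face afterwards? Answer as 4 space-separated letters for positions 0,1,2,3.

Answer: Y R R R

Derivation:
After move 1 (U): U=WWWW F=RRGG R=BBRR B=OOBB L=GGOO
After move 2 (R): R=RBRB U=WRWG F=RYGY D=YBYO B=WOWB
After move 3 (F'): F=YYRG U=WRRR R=BBYB D=GOYO L=GGOW
After move 4 (R'): R=BBBY U=WWRW F=YRRR D=GYYG B=OOOB
Query: F face = YRRR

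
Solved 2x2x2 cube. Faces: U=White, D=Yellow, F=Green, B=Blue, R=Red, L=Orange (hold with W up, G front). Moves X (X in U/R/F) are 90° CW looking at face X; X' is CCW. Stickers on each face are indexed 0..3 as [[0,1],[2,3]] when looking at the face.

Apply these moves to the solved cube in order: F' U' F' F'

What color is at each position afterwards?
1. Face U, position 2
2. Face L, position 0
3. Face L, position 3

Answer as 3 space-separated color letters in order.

Answer: O B G

Derivation:
After move 1 (F'): F=GGGG U=WWRR R=YRYR D=OOYY L=OWOW
After move 2 (U'): U=WRWR F=OWGG R=GGYR B=YRBB L=BBOW
After move 3 (F'): F=WGOG U=WRGY R=OGOR D=BWYY L=BROW
After move 4 (F'): F=GGWO U=WROO R=WGBR D=RWYY L=BYOG
Query 1: U[2] = O
Query 2: L[0] = B
Query 3: L[3] = G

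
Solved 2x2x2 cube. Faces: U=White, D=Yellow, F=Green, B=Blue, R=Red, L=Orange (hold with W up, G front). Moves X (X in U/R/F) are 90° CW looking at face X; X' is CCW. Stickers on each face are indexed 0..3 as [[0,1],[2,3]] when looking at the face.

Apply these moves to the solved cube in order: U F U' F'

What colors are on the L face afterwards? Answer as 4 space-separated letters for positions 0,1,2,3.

Answer: O O O W

Derivation:
After move 1 (U): U=WWWW F=RRGG R=BBRR B=OOBB L=GGOO
After move 2 (F): F=GRGR U=WWOG R=WBWR D=RBYY L=GYOY
After move 3 (U'): U=WGWO F=GYGR R=GRWR B=WBBB L=OOOY
After move 4 (F'): F=YRGG U=WGGW R=BRRR D=OYYY L=OOOW
Query: L face = OOOW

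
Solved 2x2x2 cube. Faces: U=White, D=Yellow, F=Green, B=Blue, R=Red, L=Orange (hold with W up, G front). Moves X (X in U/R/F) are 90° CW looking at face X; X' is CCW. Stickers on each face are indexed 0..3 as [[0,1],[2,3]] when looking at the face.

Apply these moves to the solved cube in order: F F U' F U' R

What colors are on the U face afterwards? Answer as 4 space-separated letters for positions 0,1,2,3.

After move 1 (F): F=GGGG U=WWOO R=WRWR D=RRYY L=OYOY
After move 2 (F): F=GGGG U=WWYY R=OROR D=WWYY L=OROR
After move 3 (U'): U=WYWY F=ORGG R=GGOR B=ORBB L=BBOR
After move 4 (F): F=GOGR U=WYRB R=WGYR D=OGYY L=BWOW
After move 5 (U'): U=YBWR F=BWGR R=GOYR B=WGBB L=OROW
After move 6 (R): R=YGRO U=YWWR F=BGGY D=OBYW B=RGBB
Query: U face = YWWR

Answer: Y W W R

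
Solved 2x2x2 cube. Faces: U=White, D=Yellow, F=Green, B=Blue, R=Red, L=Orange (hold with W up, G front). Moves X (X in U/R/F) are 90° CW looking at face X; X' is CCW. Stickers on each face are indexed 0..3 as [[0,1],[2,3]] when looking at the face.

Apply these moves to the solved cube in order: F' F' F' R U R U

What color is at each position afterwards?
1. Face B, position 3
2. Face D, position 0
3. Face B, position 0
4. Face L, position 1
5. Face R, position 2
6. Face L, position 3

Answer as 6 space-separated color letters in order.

After move 1 (F'): F=GGGG U=WWRR R=YRYR D=OOYY L=OWOW
After move 2 (F'): F=GGGG U=WWYY R=OROR D=WWYY L=OROR
After move 3 (F'): F=GGGG U=WWOO R=WRWR D=RRYY L=OYOY
After move 4 (R): R=WWRR U=WGOG F=GRGY D=RBYB B=OBWB
After move 5 (U): U=OWGG F=WWGY R=OBRR B=OYWB L=GROY
After move 6 (R): R=RORB U=OWGY F=WBGB D=RWYO B=GYWB
After move 7 (U): U=GOYW F=ROGB R=GYRB B=GRWB L=WBOY
Query 1: B[3] = B
Query 2: D[0] = R
Query 3: B[0] = G
Query 4: L[1] = B
Query 5: R[2] = R
Query 6: L[3] = Y

Answer: B R G B R Y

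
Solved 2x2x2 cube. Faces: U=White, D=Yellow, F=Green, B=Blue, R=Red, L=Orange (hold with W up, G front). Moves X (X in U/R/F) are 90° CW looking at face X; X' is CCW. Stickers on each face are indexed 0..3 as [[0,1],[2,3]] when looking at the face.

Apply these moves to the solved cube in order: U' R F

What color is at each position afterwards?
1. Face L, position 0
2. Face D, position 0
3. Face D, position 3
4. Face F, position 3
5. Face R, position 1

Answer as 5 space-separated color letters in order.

Answer: B R R Y G

Derivation:
After move 1 (U'): U=WWWW F=OOGG R=GGRR B=RRBB L=BBOO
After move 2 (R): R=RGRG U=WOWG F=OYGY D=YBYR B=WRWB
After move 3 (F): F=GOYY U=WOOB R=WGGG D=RRYR L=BYOB
Query 1: L[0] = B
Query 2: D[0] = R
Query 3: D[3] = R
Query 4: F[3] = Y
Query 5: R[1] = G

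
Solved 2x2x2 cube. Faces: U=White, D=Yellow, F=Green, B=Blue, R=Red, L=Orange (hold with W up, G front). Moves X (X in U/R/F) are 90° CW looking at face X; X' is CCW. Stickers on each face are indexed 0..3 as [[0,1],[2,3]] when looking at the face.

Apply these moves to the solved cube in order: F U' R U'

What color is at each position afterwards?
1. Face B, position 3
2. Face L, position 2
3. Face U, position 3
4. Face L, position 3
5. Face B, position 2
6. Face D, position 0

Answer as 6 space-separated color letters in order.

Answer: B O W Y O R

Derivation:
After move 1 (F): F=GGGG U=WWOO R=WRWR D=RRYY L=OYOY
After move 2 (U'): U=WOWO F=OYGG R=GGWR B=WRBB L=BBOY
After move 3 (R): R=WGRG U=WYWG F=ORGY D=RBYW B=OROB
After move 4 (U'): U=YGWW F=BBGY R=ORRG B=WGOB L=OROY
Query 1: B[3] = B
Query 2: L[2] = O
Query 3: U[3] = W
Query 4: L[3] = Y
Query 5: B[2] = O
Query 6: D[0] = R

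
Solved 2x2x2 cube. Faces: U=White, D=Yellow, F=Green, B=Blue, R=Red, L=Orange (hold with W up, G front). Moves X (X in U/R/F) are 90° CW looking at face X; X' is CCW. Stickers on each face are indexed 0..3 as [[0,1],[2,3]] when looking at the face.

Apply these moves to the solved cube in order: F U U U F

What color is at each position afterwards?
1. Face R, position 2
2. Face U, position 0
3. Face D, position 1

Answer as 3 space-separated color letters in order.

After move 1 (F): F=GGGG U=WWOO R=WRWR D=RRYY L=OYOY
After move 2 (U): U=OWOW F=WRGG R=BBWR B=OYBB L=GGOY
After move 3 (U): U=OOWW F=BBGG R=OYWR B=GGBB L=WROY
After move 4 (U): U=WOWO F=OYGG R=GGWR B=WRBB L=BBOY
After move 5 (F): F=GOGY U=WOYB R=WGOR D=WGYY L=BROR
Query 1: R[2] = O
Query 2: U[0] = W
Query 3: D[1] = G

Answer: O W G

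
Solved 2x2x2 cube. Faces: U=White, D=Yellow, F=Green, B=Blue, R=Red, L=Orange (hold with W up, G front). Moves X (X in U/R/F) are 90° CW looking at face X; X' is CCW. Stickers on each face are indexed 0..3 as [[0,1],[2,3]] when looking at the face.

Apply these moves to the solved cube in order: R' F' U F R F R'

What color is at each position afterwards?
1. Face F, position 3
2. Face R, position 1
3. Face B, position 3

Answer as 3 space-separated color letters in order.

After move 1 (R'): R=RRRR U=WBWB F=GWGW D=YGYG B=YBYB
After move 2 (F'): F=WWGG U=WBRR R=GRYR D=OOYG L=OBOW
After move 3 (U): U=RWRB F=GRGG R=YBYR B=OBYB L=WWOW
After move 4 (F): F=GGGR U=RWWW R=RBBR D=YYYG L=WOOO
After move 5 (R): R=BRRB U=RGWR F=GYGG D=YYYO B=WBWB
After move 6 (F): F=GGGY U=RGOO R=WRRB D=RBYO L=WYOY
After move 7 (R'): R=RBWR U=RWOW F=GGGO D=RGYY B=OBBB
Query 1: F[3] = O
Query 2: R[1] = B
Query 3: B[3] = B

Answer: O B B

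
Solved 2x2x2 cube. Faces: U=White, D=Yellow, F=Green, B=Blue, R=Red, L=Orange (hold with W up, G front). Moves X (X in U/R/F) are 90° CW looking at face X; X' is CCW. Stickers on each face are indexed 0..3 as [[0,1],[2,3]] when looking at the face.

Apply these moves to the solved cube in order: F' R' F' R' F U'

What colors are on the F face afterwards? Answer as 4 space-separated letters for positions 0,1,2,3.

After move 1 (F'): F=GGGG U=WWRR R=YRYR D=OOYY L=OWOW
After move 2 (R'): R=RRYY U=WBRB F=GWGR D=OGYG B=YBOB
After move 3 (F'): F=WRGG U=WBRY R=GROY D=WWYG L=OBOR
After move 4 (R'): R=RYGO U=WORY F=WBGY D=WRYG B=GBWB
After move 5 (F): F=GWYB U=WORB R=RYYO D=GRYG L=OWOR
After move 6 (U'): U=OBWR F=OWYB R=GWYO B=RYWB L=GBOR
Query: F face = OWYB

Answer: O W Y B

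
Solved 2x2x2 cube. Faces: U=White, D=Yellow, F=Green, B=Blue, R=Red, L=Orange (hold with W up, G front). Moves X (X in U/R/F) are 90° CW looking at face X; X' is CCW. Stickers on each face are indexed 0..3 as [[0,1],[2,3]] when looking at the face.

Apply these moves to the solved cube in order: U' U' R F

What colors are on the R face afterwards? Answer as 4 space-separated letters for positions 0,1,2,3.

After move 1 (U'): U=WWWW F=OOGG R=GGRR B=RRBB L=BBOO
After move 2 (U'): U=WWWW F=BBGG R=OORR B=GGBB L=RROO
After move 3 (R): R=RORO U=WBWG F=BYGY D=YBYG B=WGWB
After move 4 (F): F=GBYY U=WBOR R=WOGO D=RRYG L=RYOB
Query: R face = WOGO

Answer: W O G O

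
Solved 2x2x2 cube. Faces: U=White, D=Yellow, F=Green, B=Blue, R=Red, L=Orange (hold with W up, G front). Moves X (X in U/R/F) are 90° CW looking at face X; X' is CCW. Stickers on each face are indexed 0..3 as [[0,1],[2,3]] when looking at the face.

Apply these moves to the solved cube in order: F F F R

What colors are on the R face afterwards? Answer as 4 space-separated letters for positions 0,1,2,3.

Answer: Y Y R R

Derivation:
After move 1 (F): F=GGGG U=WWOO R=WRWR D=RRYY L=OYOY
After move 2 (F): F=GGGG U=WWYY R=OROR D=WWYY L=OROR
After move 3 (F): F=GGGG U=WWRR R=YRYR D=OOYY L=OWOW
After move 4 (R): R=YYRR U=WGRG F=GOGY D=OBYB B=RBWB
Query: R face = YYRR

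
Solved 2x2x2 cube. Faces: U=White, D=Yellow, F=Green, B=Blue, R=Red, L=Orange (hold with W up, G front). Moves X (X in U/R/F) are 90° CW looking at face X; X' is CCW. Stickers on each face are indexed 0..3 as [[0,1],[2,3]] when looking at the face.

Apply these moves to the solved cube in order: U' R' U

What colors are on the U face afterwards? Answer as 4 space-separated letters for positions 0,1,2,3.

After move 1 (U'): U=WWWW F=OOGG R=GGRR B=RRBB L=BBOO
After move 2 (R'): R=GRGR U=WBWR F=OWGW D=YOYG B=YRYB
After move 3 (U): U=WWRB F=GRGW R=YRGR B=BBYB L=OWOO
Query: U face = WWRB

Answer: W W R B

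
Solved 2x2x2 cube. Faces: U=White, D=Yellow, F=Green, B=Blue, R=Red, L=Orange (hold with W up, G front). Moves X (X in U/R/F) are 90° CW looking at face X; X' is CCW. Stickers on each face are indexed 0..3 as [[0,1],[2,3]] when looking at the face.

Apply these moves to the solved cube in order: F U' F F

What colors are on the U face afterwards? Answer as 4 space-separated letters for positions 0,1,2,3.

After move 1 (F): F=GGGG U=WWOO R=WRWR D=RRYY L=OYOY
After move 2 (U'): U=WOWO F=OYGG R=GGWR B=WRBB L=BBOY
After move 3 (F): F=GOGY U=WOYB R=WGOR D=WGYY L=BROR
After move 4 (F): F=GGYO U=WORR R=YGBR D=OWYY L=BWOG
Query: U face = WORR

Answer: W O R R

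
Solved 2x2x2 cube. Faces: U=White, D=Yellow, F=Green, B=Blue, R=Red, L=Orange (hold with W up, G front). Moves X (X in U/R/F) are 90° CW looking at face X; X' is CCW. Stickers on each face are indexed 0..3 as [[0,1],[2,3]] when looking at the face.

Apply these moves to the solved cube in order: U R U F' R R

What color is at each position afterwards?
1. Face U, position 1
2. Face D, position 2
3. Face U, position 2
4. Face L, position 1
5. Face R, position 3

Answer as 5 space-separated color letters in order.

Answer: O Y W R B

Derivation:
After move 1 (U): U=WWWW F=RRGG R=BBRR B=OOBB L=GGOO
After move 2 (R): R=RBRB U=WRWG F=RYGY D=YBYO B=WOWB
After move 3 (U): U=WWGR F=RBGY R=WORB B=GGWB L=RYOO
After move 4 (F'): F=BYRG U=WWWR R=BOYB D=YOYO L=RROG
After move 5 (R): R=YBBO U=WYWG F=BORO D=YWYG B=RGWB
After move 6 (R): R=BYOB U=WOWO F=BWRG D=YWYR B=GGYB
Query 1: U[1] = O
Query 2: D[2] = Y
Query 3: U[2] = W
Query 4: L[1] = R
Query 5: R[3] = B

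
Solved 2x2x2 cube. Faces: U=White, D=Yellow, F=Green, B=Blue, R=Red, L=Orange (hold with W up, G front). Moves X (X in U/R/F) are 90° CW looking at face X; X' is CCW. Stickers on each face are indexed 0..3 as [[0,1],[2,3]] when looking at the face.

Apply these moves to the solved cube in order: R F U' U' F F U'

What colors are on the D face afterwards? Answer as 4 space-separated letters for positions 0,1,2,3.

After move 1 (R): R=RRRR U=WGWG F=GYGY D=YBYB B=WBWB
After move 2 (F): F=GGYY U=WGOO R=WRGR D=RRYB L=OYOB
After move 3 (U'): U=GOWO F=OYYY R=GGGR B=WRWB L=WBOB
After move 4 (U'): U=OOGW F=WBYY R=OYGR B=GGWB L=WROB
After move 5 (F): F=YWYB U=OOBR R=GYWR D=GOYB L=WROR
After move 6 (F): F=YYBW U=OORR R=BYRR D=WGYB L=WGOO
After move 7 (U'): U=OROR F=WGBW R=YYRR B=BYWB L=GGOO
Query: D face = WGYB

Answer: W G Y B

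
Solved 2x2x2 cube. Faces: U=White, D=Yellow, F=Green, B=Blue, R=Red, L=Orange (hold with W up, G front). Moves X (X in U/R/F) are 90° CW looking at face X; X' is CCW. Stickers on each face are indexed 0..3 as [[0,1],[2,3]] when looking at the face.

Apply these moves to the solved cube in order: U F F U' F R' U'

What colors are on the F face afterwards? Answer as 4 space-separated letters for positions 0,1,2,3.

Answer: O W R O

Derivation:
After move 1 (U): U=WWWW F=RRGG R=BBRR B=OOBB L=GGOO
After move 2 (F): F=GRGR U=WWOG R=WBWR D=RBYY L=GYOY
After move 3 (F): F=GGRR U=WWYY R=OBGR D=WWYY L=GROB
After move 4 (U'): U=WYWY F=GRRR R=GGGR B=OBBB L=OOOB
After move 5 (F): F=RGRR U=WYBO R=WGYR D=GGYY L=OWOW
After move 6 (R'): R=GRWY U=WBBO F=RYRO D=GGYR B=YBGB
After move 7 (U'): U=BOWB F=OWRO R=RYWY B=GRGB L=YBOW
Query: F face = OWRO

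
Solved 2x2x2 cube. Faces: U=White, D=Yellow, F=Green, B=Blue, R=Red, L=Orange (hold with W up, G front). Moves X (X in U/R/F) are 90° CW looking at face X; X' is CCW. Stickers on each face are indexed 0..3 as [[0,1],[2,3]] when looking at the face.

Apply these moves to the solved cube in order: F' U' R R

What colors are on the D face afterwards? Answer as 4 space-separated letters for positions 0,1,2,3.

Answer: O R Y R

Derivation:
After move 1 (F'): F=GGGG U=WWRR R=YRYR D=OOYY L=OWOW
After move 2 (U'): U=WRWR F=OWGG R=GGYR B=YRBB L=BBOW
After move 3 (R): R=YGRG U=WWWG F=OOGY D=OBYY B=RRRB
After move 4 (R): R=RYGG U=WOWY F=OBGY D=ORYR B=GRWB
Query: D face = ORYR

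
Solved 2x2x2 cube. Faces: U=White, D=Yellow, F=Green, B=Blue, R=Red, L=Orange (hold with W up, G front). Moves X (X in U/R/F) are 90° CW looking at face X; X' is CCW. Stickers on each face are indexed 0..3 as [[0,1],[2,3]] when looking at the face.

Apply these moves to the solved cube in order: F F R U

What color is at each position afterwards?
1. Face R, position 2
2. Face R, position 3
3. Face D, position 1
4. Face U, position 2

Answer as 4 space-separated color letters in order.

Answer: R R B G

Derivation:
After move 1 (F): F=GGGG U=WWOO R=WRWR D=RRYY L=OYOY
After move 2 (F): F=GGGG U=WWYY R=OROR D=WWYY L=OROR
After move 3 (R): R=OORR U=WGYG F=GWGY D=WBYB B=YBWB
After move 4 (U): U=YWGG F=OOGY R=YBRR B=ORWB L=GWOR
Query 1: R[2] = R
Query 2: R[3] = R
Query 3: D[1] = B
Query 4: U[2] = G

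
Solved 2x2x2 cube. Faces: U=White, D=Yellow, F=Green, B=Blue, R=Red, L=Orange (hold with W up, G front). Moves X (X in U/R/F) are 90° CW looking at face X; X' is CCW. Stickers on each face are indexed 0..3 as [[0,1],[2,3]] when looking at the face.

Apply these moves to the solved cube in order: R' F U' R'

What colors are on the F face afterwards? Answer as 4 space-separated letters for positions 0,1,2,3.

After move 1 (R'): R=RRRR U=WBWB F=GWGW D=YGYG B=YBYB
After move 2 (F): F=GGWW U=WBOO R=WRBR D=RRYG L=OYOG
After move 3 (U'): U=BOWO F=OYWW R=GGBR B=WRYB L=YBOG
After move 4 (R'): R=GRGB U=BYWW F=OOWO D=RYYW B=GRRB
Query: F face = OOWO

Answer: O O W O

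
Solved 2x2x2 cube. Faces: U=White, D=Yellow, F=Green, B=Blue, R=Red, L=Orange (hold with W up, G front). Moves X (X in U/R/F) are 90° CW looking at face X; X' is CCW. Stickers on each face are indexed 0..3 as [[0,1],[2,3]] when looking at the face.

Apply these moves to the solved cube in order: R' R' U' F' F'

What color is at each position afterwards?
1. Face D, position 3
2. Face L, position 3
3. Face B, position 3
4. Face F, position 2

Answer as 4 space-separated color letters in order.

After move 1 (R'): R=RRRR U=WBWB F=GWGW D=YGYG B=YBYB
After move 2 (R'): R=RRRR U=WYWY F=GBGB D=YWYW B=GBGB
After move 3 (U'): U=YYWW F=OOGB R=GBRR B=RRGB L=GBOO
After move 4 (F'): F=OBOG U=YYGR R=WBYR D=BOYW L=GWOW
After move 5 (F'): F=BGOO U=YYWY R=OBBR D=WWYW L=GROG
Query 1: D[3] = W
Query 2: L[3] = G
Query 3: B[3] = B
Query 4: F[2] = O

Answer: W G B O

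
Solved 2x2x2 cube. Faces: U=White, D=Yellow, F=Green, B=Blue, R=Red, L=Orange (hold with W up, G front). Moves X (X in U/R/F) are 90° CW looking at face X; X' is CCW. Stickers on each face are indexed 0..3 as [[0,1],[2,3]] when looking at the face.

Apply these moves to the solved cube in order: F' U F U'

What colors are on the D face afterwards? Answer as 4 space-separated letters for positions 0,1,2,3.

After move 1 (F'): F=GGGG U=WWRR R=YRYR D=OOYY L=OWOW
After move 2 (U): U=RWRW F=YRGG R=BBYR B=OWBB L=GGOW
After move 3 (F): F=GYGR U=RWWG R=RBWR D=YBYY L=GOOO
After move 4 (U'): U=WGRW F=GOGR R=GYWR B=RBBB L=OWOO
Query: D face = YBYY

Answer: Y B Y Y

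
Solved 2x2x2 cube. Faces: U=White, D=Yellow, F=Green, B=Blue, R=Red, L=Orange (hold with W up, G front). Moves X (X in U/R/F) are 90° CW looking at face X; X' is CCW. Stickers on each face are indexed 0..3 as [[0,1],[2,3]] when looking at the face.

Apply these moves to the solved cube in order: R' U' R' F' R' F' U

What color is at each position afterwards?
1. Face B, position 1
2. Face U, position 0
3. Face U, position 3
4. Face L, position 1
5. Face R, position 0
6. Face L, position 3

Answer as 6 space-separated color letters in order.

Answer: G R G G W W

Derivation:
After move 1 (R'): R=RRRR U=WBWB F=GWGW D=YGYG B=YBYB
After move 2 (U'): U=BBWW F=OOGW R=GWRR B=RRYB L=YBOO
After move 3 (R'): R=WRGR U=BYWR F=OBGW D=YOYW B=GRGB
After move 4 (F'): F=BWOG U=BYWG R=ORYR D=BOYW L=YROW
After move 5 (R'): R=RROY U=BGWG F=BYOG D=BWYG B=WROB
After move 6 (F'): F=YGBO U=BGRO R=WRBY D=RWYG L=YGOW
After move 7 (U): U=RBOG F=WRBO R=WRBY B=YGOB L=YGOW
Query 1: B[1] = G
Query 2: U[0] = R
Query 3: U[3] = G
Query 4: L[1] = G
Query 5: R[0] = W
Query 6: L[3] = W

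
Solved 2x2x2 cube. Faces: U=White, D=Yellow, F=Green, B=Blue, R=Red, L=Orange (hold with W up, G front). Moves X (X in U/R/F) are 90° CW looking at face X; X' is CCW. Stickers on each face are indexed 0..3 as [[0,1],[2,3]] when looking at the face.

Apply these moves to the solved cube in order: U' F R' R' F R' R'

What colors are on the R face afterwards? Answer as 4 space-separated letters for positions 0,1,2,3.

After move 1 (U'): U=WWWW F=OOGG R=GGRR B=RRBB L=BBOO
After move 2 (F): F=GOGO U=WWOB R=WGWR D=RGYY L=BYOY
After move 3 (R'): R=GRWW U=WBOR F=GWGB D=ROYO B=YRGB
After move 4 (R'): R=RWGW U=WGOY F=GBGR D=RWYB B=OROB
After move 5 (F): F=GGRB U=WGYY R=OWYW D=GRYB L=BROW
After move 6 (R'): R=WWOY U=WOYO F=GGRY D=GGYB B=BRRB
After move 7 (R'): R=WYWO U=WRYB F=GORO D=GGYY B=BRGB
Query: R face = WYWO

Answer: W Y W O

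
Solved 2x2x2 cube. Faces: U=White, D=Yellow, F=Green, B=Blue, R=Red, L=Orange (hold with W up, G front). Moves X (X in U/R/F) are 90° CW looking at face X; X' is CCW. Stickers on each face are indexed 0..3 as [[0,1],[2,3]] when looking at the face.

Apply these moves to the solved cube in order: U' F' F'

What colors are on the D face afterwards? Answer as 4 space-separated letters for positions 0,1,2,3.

After move 1 (U'): U=WWWW F=OOGG R=GGRR B=RRBB L=BBOO
After move 2 (F'): F=OGOG U=WWGR R=YGYR D=BOYY L=BWOW
After move 3 (F'): F=GGOO U=WWYY R=OGBR D=WWYY L=BROG
Query: D face = WWYY

Answer: W W Y Y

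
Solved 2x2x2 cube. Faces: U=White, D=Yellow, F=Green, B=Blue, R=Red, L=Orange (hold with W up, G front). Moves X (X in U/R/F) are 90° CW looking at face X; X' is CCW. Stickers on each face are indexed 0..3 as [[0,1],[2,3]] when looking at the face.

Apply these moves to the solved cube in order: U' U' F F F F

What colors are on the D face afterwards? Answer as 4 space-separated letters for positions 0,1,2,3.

After move 1 (U'): U=WWWW F=OOGG R=GGRR B=RRBB L=BBOO
After move 2 (U'): U=WWWW F=BBGG R=OORR B=GGBB L=RROO
After move 3 (F): F=GBGB U=WWOR R=WOWR D=ROYY L=RYOY
After move 4 (F): F=GGBB U=WWYY R=OORR D=WWYY L=RROO
After move 5 (F): F=BGBG U=WWOR R=YOYR D=ROYY L=RWOW
After move 6 (F): F=BBGG U=WWWW R=OORR D=YYYY L=RROO
Query: D face = YYYY

Answer: Y Y Y Y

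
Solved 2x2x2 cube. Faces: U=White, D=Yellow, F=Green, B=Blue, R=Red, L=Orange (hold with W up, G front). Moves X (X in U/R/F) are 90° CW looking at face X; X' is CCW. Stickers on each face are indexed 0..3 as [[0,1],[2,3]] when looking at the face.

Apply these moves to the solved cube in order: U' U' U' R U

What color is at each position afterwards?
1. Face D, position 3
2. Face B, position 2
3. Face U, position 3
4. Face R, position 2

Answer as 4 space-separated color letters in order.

Answer: O W R R

Derivation:
After move 1 (U'): U=WWWW F=OOGG R=GGRR B=RRBB L=BBOO
After move 2 (U'): U=WWWW F=BBGG R=OORR B=GGBB L=RROO
After move 3 (U'): U=WWWW F=RRGG R=BBRR B=OOBB L=GGOO
After move 4 (R): R=RBRB U=WRWG F=RYGY D=YBYO B=WOWB
After move 5 (U): U=WWGR F=RBGY R=WORB B=GGWB L=RYOO
Query 1: D[3] = O
Query 2: B[2] = W
Query 3: U[3] = R
Query 4: R[2] = R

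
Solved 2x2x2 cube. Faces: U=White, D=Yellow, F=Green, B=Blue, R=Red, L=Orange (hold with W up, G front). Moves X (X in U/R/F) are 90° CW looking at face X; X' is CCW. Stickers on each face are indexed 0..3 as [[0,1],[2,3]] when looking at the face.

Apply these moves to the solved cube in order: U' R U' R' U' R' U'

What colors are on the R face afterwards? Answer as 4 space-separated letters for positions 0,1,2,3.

After move 1 (U'): U=WWWW F=OOGG R=GGRR B=RRBB L=BBOO
After move 2 (R): R=RGRG U=WOWG F=OYGY D=YBYR B=WRWB
After move 3 (U'): U=OGWW F=BBGY R=OYRG B=RGWB L=WROO
After move 4 (R'): R=YGOR U=OWWR F=BGGW D=YBYY B=RGBB
After move 5 (U'): U=WROW F=WRGW R=BGOR B=YGBB L=RGOO
After move 6 (R'): R=GRBO U=WBOY F=WRGW D=YRYW B=YGBB
After move 7 (U'): U=BYWO F=RGGW R=WRBO B=GRBB L=YGOO
Query: R face = WRBO

Answer: W R B O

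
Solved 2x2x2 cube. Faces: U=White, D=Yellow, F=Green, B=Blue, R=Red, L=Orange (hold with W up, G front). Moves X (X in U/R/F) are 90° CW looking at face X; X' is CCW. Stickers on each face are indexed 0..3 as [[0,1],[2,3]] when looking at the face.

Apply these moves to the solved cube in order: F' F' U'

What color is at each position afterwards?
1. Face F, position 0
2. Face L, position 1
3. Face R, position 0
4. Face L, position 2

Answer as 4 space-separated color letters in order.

After move 1 (F'): F=GGGG U=WWRR R=YRYR D=OOYY L=OWOW
After move 2 (F'): F=GGGG U=WWYY R=OROR D=WWYY L=OROR
After move 3 (U'): U=WYWY F=ORGG R=GGOR B=ORBB L=BBOR
Query 1: F[0] = O
Query 2: L[1] = B
Query 3: R[0] = G
Query 4: L[2] = O

Answer: O B G O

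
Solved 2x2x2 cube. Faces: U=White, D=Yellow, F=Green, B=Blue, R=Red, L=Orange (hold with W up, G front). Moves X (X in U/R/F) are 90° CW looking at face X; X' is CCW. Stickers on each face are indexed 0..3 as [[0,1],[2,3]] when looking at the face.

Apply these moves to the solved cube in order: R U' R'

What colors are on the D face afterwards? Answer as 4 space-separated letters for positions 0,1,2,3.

Answer: Y O Y Y

Derivation:
After move 1 (R): R=RRRR U=WGWG F=GYGY D=YBYB B=WBWB
After move 2 (U'): U=GGWW F=OOGY R=GYRR B=RRWB L=WBOO
After move 3 (R'): R=YRGR U=GWWR F=OGGW D=YOYY B=BRBB
Query: D face = YOYY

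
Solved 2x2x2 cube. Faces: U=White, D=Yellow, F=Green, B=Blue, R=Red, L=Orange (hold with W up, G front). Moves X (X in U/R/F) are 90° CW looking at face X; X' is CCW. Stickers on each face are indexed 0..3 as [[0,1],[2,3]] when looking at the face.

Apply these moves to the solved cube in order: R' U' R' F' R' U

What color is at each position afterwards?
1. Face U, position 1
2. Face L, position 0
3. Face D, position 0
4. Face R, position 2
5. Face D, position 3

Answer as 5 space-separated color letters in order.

Answer: B B B O G

Derivation:
After move 1 (R'): R=RRRR U=WBWB F=GWGW D=YGYG B=YBYB
After move 2 (U'): U=BBWW F=OOGW R=GWRR B=RRYB L=YBOO
After move 3 (R'): R=WRGR U=BYWR F=OBGW D=YOYW B=GRGB
After move 4 (F'): F=BWOG U=BYWG R=ORYR D=BOYW L=YROW
After move 5 (R'): R=RROY U=BGWG F=BYOG D=BWYG B=WROB
After move 6 (U): U=WBGG F=RROG R=WROY B=YROB L=BYOW
Query 1: U[1] = B
Query 2: L[0] = B
Query 3: D[0] = B
Query 4: R[2] = O
Query 5: D[3] = G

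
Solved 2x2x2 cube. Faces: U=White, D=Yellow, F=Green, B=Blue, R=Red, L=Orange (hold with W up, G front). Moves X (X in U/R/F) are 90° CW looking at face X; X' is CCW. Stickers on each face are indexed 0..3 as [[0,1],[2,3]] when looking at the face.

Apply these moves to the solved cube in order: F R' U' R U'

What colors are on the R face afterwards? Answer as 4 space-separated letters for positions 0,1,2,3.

Answer: O G W W

Derivation:
After move 1 (F): F=GGGG U=WWOO R=WRWR D=RRYY L=OYOY
After move 2 (R'): R=RRWW U=WBOB F=GWGO D=RGYG B=YBRB
After move 3 (U'): U=BBWO F=OYGO R=GWWW B=RRRB L=YBOY
After move 4 (R): R=WGWW U=BYWO F=OGGG D=RRYR B=ORBB
After move 5 (U'): U=YOBW F=YBGG R=OGWW B=WGBB L=OROY
Query: R face = OGWW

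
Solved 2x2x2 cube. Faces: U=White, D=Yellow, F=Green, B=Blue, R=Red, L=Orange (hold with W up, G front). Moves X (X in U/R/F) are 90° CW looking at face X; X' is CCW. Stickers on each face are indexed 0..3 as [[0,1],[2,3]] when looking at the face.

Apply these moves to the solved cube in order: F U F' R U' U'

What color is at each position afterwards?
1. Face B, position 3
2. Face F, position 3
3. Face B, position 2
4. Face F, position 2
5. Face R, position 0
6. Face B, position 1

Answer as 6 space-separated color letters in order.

After move 1 (F): F=GGGG U=WWOO R=WRWR D=RRYY L=OYOY
After move 2 (U): U=OWOW F=WRGG R=BBWR B=OYBB L=GGOY
After move 3 (F'): F=RGWG U=OWBW R=RBRR D=GYYY L=GWOO
After move 4 (R): R=RRRB U=OGBG F=RYWY D=GBYO B=WYWB
After move 5 (U'): U=GGOB F=GWWY R=RYRB B=RRWB L=WYOO
After move 6 (U'): U=GBGO F=WYWY R=GWRB B=RYWB L=RROO
Query 1: B[3] = B
Query 2: F[3] = Y
Query 3: B[2] = W
Query 4: F[2] = W
Query 5: R[0] = G
Query 6: B[1] = Y

Answer: B Y W W G Y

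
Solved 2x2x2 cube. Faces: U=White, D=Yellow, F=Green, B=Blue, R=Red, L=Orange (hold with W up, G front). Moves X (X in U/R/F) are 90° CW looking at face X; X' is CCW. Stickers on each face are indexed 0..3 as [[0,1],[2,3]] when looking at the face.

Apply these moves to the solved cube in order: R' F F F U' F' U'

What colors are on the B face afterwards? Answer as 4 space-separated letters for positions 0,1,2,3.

Answer: O W Y B

Derivation:
After move 1 (R'): R=RRRR U=WBWB F=GWGW D=YGYG B=YBYB
After move 2 (F): F=GGWW U=WBOO R=WRBR D=RRYG L=OYOG
After move 3 (F): F=WGWG U=WBGY R=OROR D=BWYG L=OROR
After move 4 (F): F=WWGG U=WBRR R=GRYR D=OOYG L=OBOW
After move 5 (U'): U=BRWR F=OBGG R=WWYR B=GRYB L=YBOW
After move 6 (F'): F=BGOG U=BRWY R=OWOR D=BWYG L=YROW
After move 7 (U'): U=RYBW F=YROG R=BGOR B=OWYB L=GROW
Query: B face = OWYB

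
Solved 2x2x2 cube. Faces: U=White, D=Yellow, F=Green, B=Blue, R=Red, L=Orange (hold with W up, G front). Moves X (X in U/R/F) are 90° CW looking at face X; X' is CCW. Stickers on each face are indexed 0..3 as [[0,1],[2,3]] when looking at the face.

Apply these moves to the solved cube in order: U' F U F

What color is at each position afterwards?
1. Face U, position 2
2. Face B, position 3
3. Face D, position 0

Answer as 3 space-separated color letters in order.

After move 1 (U'): U=WWWW F=OOGG R=GGRR B=RRBB L=BBOO
After move 2 (F): F=GOGO U=WWOB R=WGWR D=RGYY L=BYOY
After move 3 (U): U=OWBW F=WGGO R=RRWR B=BYBB L=GOOY
After move 4 (F): F=GWOG U=OWYO R=BRWR D=WRYY L=GROG
Query 1: U[2] = Y
Query 2: B[3] = B
Query 3: D[0] = W

Answer: Y B W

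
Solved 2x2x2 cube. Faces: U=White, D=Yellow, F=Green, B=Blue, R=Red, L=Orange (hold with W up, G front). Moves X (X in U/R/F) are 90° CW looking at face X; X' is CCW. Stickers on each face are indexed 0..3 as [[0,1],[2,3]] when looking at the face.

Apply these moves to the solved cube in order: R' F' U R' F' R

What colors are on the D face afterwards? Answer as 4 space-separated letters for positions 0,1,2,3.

After move 1 (R'): R=RRRR U=WBWB F=GWGW D=YGYG B=YBYB
After move 2 (F'): F=WWGG U=WBRR R=GRYR D=OOYG L=OBOW
After move 3 (U): U=RWRB F=GRGG R=YBYR B=OBYB L=WWOW
After move 4 (R'): R=BRYY U=RYRO F=GWGB D=ORYG B=GBOB
After move 5 (F'): F=WBGG U=RYBY R=RROY D=WWYG L=WOOR
After move 6 (R): R=ORYR U=RBBG F=WWGG D=WOYG B=YBYB
Query: D face = WOYG

Answer: W O Y G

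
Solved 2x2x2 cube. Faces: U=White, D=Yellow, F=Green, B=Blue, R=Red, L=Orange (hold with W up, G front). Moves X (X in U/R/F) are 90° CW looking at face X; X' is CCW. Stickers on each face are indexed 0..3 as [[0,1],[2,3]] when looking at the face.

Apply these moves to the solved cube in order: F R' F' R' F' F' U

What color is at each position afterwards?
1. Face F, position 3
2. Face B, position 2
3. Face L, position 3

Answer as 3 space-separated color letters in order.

Answer: W Y R

Derivation:
After move 1 (F): F=GGGG U=WWOO R=WRWR D=RRYY L=OYOY
After move 2 (R'): R=RRWW U=WBOB F=GWGO D=RGYG B=YBRB
After move 3 (F'): F=WOGG U=WBRW R=GRRW D=YYYG L=OBOO
After move 4 (R'): R=RWGR U=WRRY F=WBGW D=YOYG B=GBYB
After move 5 (F'): F=BWWG U=WRRG R=OWYR D=BOYG L=OYOR
After move 6 (F'): F=WGBW U=WROY R=OWBR D=YRYG L=OGOR
After move 7 (U): U=OWYR F=OWBW R=GBBR B=OGYB L=WGOR
Query 1: F[3] = W
Query 2: B[2] = Y
Query 3: L[3] = R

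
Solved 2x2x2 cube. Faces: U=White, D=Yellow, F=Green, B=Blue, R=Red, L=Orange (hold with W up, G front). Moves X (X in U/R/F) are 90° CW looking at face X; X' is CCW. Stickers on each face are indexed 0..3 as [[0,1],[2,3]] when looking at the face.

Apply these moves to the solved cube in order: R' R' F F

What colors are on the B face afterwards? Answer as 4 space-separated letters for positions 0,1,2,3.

After move 1 (R'): R=RRRR U=WBWB F=GWGW D=YGYG B=YBYB
After move 2 (R'): R=RRRR U=WYWY F=GBGB D=YWYW B=GBGB
After move 3 (F): F=GGBB U=WYOO R=WRYR D=RRYW L=OYOW
After move 4 (F): F=BGBG U=WYWY R=OROR D=YWYW L=OROR
Query: B face = GBGB

Answer: G B G B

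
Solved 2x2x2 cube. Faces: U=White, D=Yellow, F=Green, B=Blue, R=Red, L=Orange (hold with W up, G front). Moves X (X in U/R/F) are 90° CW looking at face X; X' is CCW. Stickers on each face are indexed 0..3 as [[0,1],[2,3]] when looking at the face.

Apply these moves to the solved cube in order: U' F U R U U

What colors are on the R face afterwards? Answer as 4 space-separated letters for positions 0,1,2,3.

Answer: G O R R

Derivation:
After move 1 (U'): U=WWWW F=OOGG R=GGRR B=RRBB L=BBOO
After move 2 (F): F=GOGO U=WWOB R=WGWR D=RGYY L=BYOY
After move 3 (U): U=OWBW F=WGGO R=RRWR B=BYBB L=GOOY
After move 4 (R): R=WRRR U=OGBO F=WGGY D=RBYB B=WYWB
After move 5 (U): U=BOOG F=WRGY R=WYRR B=GOWB L=WGOY
After move 6 (U): U=OBGO F=WYGY R=GORR B=WGWB L=WROY
Query: R face = GORR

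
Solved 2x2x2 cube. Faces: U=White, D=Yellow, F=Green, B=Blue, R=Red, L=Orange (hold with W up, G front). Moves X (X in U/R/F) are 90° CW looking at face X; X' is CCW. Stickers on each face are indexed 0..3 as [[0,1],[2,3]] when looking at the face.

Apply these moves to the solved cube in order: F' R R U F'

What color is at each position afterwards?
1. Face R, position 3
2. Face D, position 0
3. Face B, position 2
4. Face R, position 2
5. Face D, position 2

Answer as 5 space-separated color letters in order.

After move 1 (F'): F=GGGG U=WWRR R=YRYR D=OOYY L=OWOW
After move 2 (R): R=YYRR U=WGRG F=GOGY D=OBYB B=RBWB
After move 3 (R): R=RYRY U=WORY F=GBGB D=OWYR B=GBGB
After move 4 (U): U=RWYO F=RYGB R=GBRY B=OWGB L=GBOW
After move 5 (F'): F=YBRG U=RWGR R=WBOY D=BWYR L=GOOY
Query 1: R[3] = Y
Query 2: D[0] = B
Query 3: B[2] = G
Query 4: R[2] = O
Query 5: D[2] = Y

Answer: Y B G O Y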